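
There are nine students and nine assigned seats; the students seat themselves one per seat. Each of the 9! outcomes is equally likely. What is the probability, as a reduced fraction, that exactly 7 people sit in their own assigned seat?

Favorable outcomes: C(9,7)·!2 = 36·1 = 36.
Total outcomes: 9! = 362880.
Probability = 36/362880 = 1/10080.

1/10080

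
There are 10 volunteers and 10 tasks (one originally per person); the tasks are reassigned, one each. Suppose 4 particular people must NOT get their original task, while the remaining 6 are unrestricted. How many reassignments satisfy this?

2399760

Inclusion-exclusion on the 4 forbidden self-matches:
Σ_{j=0}^{4} (-1)^j C(4,j)(10-j)!
= C(4,0)·10! - C(4,1)·9! + C(4,2)·8! - C(4,3)·7! + C(4,4)·6!
= 3628800 - 1451520 + 241920 - 20160 + 720
= 2399760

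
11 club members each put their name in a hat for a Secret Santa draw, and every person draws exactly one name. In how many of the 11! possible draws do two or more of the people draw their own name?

10547659

Sum C(11,i)·!(11-i) for i = 2..11:
  i=2: C(11,2)·!9 = 55·133496 = 7342280
  i=3: C(11,3)·!8 = 165·14833 = 2447445
  i=4: C(11,4)·!7 = 330·1854 = 611820
  i=5: C(11,5)·!6 = 462·265 = 122430
  i=6: C(11,6)·!5 = 462·44 = 20328
  i=7: C(11,7)·!4 = 330·9 = 2970
  i=8: C(11,8)·!3 = 165·2 = 330
  i=9: C(11,9)·!2 = 55·1 = 55
  i=10: C(11,10)·!1 = 11·0 = 0
  i=11: C(11,11)·!0 = 1·1 = 1
Total = 10547659.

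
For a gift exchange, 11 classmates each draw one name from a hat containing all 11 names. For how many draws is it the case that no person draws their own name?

14684570

!11 is the nearest integer to 11!/e.
11! = 39916800, and 39916800/e ≈ 14684570.08, so !11 = 14684570.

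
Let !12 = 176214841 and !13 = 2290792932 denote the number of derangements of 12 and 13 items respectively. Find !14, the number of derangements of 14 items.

!14 = (14-1)·(!13 + !12) = 13·(2290792932 + 176214841) = 13·2467007773 = 32071101049.

32071101049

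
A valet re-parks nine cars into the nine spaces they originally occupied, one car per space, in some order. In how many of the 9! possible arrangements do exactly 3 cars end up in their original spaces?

22260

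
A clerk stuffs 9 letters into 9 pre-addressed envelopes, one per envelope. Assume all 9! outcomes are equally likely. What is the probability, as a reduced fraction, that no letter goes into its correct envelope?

Favorable outcomes: !9 = 133496.
Total outcomes: 9! = 362880.
Probability = 133496/362880 = 16687/45360.

16687/45360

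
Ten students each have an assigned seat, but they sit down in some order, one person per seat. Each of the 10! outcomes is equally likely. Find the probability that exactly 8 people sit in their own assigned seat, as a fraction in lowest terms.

1/80640

Favorable outcomes: C(10,8)·!2 = 45·1 = 45.
Total outcomes: 10! = 3628800.
Probability = 45/3628800 = 1/80640.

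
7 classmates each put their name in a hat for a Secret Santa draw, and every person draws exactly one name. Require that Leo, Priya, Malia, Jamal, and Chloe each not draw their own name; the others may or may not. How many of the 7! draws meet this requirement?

2428

Let A_j be the event that the j-th constrained one is fixed. By inclusion-exclusion over the 5 events:
Σ_{j=0}^{5} (-1)^j C(5,j)(7-j)!
= C(5,0)·7! - C(5,1)·6! + C(5,2)·5! - C(5,3)·4! + C(5,4)·3! - C(5,5)·2!
= 5040 - 3600 + 1200 - 240 + 30 - 2
= 2428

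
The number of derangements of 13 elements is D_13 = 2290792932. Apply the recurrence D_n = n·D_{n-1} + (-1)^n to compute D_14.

32071101049

D_14 = 14·2290792932 + 1 = 32071101049.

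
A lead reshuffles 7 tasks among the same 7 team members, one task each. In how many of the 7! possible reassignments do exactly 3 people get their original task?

315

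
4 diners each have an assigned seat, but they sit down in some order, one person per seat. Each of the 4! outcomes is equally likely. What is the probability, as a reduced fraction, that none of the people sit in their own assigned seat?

Favorable outcomes: !4 = 9.
Total outcomes: 4! = 24.
Probability = 9/24 = 3/8.

3/8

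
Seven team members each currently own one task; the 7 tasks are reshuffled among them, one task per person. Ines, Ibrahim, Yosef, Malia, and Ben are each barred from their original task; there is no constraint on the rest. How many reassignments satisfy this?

2428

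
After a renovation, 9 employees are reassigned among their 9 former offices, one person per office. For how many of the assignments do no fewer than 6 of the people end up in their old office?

205

Sum C(9,i)·!(9-i) for i = 6..9:
  i=6: C(9,6)·!3 = 84·2 = 168
  i=7: C(9,7)·!2 = 36·1 = 36
  i=8: C(9,8)·!1 = 9·0 = 0
  i=9: C(9,9)·!0 = 1·1 = 1
Total = 205.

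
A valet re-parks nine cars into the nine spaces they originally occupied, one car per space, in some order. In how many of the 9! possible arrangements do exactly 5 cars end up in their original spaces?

1134

Pick the 5 fixed positions: C(9,5) = 126 ways.
The other 4 form a derangement: !4 = 9.
Total: 126 × 9 = 1134.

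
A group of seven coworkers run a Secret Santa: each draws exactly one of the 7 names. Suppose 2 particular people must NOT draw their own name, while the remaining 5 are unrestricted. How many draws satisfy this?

3720

Let A_j be the event that the j-th constrained one is fixed. By inclusion-exclusion over the 2 events:
Σ_{j=0}^{2} (-1)^j C(2,j)(7-j)!
= C(2,0)·7! - C(2,1)·6! + C(2,2)·5!
= 5040 - 1440 + 120
= 3720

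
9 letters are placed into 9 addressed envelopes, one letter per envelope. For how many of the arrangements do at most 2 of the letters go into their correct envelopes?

333737

# with exactly i fixed is C(9,i)·!(9-i); sum over i=0..2:
  i=0: C(9,0)·!9 = 1·133496 = 133496
  i=1: C(9,1)·!8 = 9·14833 = 133497
  i=2: C(9,2)·!7 = 36·1854 = 66744
Total = 333737.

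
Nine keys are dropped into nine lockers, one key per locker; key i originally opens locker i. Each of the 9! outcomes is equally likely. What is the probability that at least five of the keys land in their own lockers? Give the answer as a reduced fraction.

Favorable outcomes: Σ_{i≥5} C(9,i)·!(9-i) = 126·9 + 84·2 + 36·1 + 9·0 + 1·1 = 1339.
Total outcomes: 9! = 362880.
Probability = 1339/362880 = 1339/362880.

1339/362880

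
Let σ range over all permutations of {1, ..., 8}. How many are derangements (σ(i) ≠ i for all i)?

14833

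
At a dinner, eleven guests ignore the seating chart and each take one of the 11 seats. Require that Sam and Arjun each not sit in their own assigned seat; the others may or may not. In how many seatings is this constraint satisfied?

33022080

Let A_j be the event that the j-th constrained one is fixed. By inclusion-exclusion over the 2 events:
Σ_{j=0}^{2} (-1)^j C(2,j)(11-j)!
= C(2,0)·11! - C(2,1)·10! + C(2,2)·9!
= 39916800 - 7257600 + 362880
= 33022080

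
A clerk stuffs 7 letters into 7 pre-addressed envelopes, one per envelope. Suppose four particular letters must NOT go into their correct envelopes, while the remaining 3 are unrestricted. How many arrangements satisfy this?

2790

Let A_j be the event that the j-th constrained one is fixed. By inclusion-exclusion over the 4 events:
Σ_{j=0}^{4} (-1)^j C(4,j)(7-j)!
= C(4,0)·7! - C(4,1)·6! + C(4,2)·5! - C(4,3)·4! + C(4,4)·3!
= 5040 - 2880 + 720 - 96 + 6
= 2790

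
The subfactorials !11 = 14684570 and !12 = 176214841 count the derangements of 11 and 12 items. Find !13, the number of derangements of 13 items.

2290792932

!13 = (13-1)·(!12 + !11) = 12·(176214841 + 14684570) = 12·190899411 = 2290792932.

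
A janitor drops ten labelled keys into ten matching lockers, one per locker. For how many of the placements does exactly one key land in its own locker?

1334960

Pick the single fixed position: C(10,1) = 10 ways.
The other 9 form a derangement: !9 = 133496.
Total: 10 × 133496 = 1334960.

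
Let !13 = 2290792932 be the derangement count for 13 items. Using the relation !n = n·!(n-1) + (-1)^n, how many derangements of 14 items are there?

!14 = 14·2290792932 + 1 = 32071101049.

32071101049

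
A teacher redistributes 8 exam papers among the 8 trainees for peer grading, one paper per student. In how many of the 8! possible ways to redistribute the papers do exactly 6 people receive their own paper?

Pick the 6 fixed positions: C(8,6) = 28 ways.
The remaining 2 must be deranged: !2 = 1.
Total: 28 × 1 = 28.

28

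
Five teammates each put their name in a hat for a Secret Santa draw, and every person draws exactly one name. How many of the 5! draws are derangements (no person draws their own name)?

!5 is the nearest integer to 5!/e.
5! = 120, and 120/e ≈ 44.15, so !5 = 44.

44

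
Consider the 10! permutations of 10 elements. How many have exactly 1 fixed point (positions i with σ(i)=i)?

1334960

Choose which one of the 10 is fixed: C(10,1) = 10.
The remaining 9 must be deranged: !9 = 133496.
Total: 10 × 133496 = 1334960.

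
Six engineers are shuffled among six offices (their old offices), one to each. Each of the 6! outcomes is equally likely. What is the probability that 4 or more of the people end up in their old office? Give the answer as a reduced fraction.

1/45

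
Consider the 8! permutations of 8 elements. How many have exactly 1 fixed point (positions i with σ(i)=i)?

14832

Choose which one of the 8 is fixed: C(8,1) = 8.
The remaining 7 must be deranged: !7 = 1854.
Total: 8 × 1854 = 14832.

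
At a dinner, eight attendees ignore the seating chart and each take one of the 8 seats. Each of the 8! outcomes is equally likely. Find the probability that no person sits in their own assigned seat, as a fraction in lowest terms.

Favorable outcomes: !8 = 14833.
Total outcomes: 8! = 40320.
Probability = 14833/40320 = 2119/5760.

2119/5760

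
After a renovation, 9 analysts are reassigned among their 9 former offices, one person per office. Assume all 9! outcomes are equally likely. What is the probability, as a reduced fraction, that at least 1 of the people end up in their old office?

28673/45360

Favorable outcomes: Σ_{i≥1} C(9,i)·!(9-i) = 9·14833 + 36·1854 + 84·265 + 126·44 + 126·9 + 84·2 + 36·1 + 9·0 + 1·1 = 229384.
Total outcomes: 9! = 362880.
Probability = 229384/362880 = 28673/45360.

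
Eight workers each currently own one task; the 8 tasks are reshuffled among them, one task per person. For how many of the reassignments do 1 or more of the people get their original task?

# with exactly i fixed is C(8,i)·!(8-i); sum over i=1..8:
  i=1: C(8,1)·!7 = 8·1854 = 14832
  i=2: C(8,2)·!6 = 28·265 = 7420
  i=3: C(8,3)·!5 = 56·44 = 2464
  i=4: C(8,4)·!4 = 70·9 = 630
  i=5: C(8,5)·!3 = 56·2 = 112
  i=6: C(8,6)·!2 = 28·1 = 28
  i=7: C(8,7)·!1 = 8·0 = 0
  i=8: C(8,8)·!0 = 1·1 = 1
Total = 25487.

25487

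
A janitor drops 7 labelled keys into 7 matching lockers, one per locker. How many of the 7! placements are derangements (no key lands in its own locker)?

!7 = 7! · Σ_{k=0}^{7} (-1)^k/k!
= 7! - 7!/1! + 7!/2! - 7!/3! + 7!/4! - 7!/5! + 7!/6! - 7!/7!
= 5040 - 5040 + 2520 - 840 + 210 - 42 + 7 - 1
= 1854

1854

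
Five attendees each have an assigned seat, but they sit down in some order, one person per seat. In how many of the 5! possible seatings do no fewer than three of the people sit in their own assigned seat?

# with exactly i fixed is C(5,i)·!(5-i); sum over i=3..5:
  i=3: C(5,3)·!2 = 10·1 = 10
  i=4: C(5,4)·!1 = 5·0 = 0
  i=5: C(5,5)·!0 = 1·1 = 1
Total = 11.

11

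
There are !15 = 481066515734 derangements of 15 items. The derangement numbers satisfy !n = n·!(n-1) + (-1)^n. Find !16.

7697064251745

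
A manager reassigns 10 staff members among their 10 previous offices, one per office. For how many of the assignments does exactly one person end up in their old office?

Pick the single fixed position: C(10,1) = 10 ways.
The other 9 form a derangement: !9 = 133496.
Total: 10 × 133496 = 1334960.

1334960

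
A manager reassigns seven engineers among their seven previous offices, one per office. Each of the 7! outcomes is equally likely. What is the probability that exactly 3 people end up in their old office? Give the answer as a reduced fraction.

Favorable outcomes: C(7,3)·!4 = 35·9 = 315.
Total outcomes: 7! = 5040.
Probability = 315/5040 = 1/16.

1/16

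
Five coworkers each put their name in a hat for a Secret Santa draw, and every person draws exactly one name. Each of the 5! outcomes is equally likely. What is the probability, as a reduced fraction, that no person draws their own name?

11/30

Favorable outcomes: !5 = 44.
Total outcomes: 5! = 120.
Probability = 44/120 = 11/30.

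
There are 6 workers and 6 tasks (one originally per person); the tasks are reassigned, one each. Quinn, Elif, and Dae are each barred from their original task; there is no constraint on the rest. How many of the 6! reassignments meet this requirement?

426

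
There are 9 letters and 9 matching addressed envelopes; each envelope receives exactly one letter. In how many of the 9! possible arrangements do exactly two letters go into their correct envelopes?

66744

Pick the 2 fixed positions: C(9,2) = 36 ways.
The remaining 7 must be deranged: !7 = 1854.
Total: 36 × 1854 = 66744.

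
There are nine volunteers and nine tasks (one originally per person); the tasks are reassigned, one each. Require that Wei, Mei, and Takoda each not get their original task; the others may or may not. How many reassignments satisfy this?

256320

Inclusion-exclusion on the 3 forbidden self-matches:
Σ_{j=0}^{3} (-1)^j C(3,j)(9-j)!
= C(3,0)·9! - C(3,1)·8! + C(3,2)·7! - C(3,3)·6!
= 362880 - 120960 + 15120 - 720
= 256320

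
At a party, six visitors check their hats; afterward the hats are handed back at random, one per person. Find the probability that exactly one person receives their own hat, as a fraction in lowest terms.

Favorable outcomes: C(6,1)·!5 = 6·44 = 264.
Total outcomes: 6! = 720.
Probability = 264/720 = 11/30.

11/30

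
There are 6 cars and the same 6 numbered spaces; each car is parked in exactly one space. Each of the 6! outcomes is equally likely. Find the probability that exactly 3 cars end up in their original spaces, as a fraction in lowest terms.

1/18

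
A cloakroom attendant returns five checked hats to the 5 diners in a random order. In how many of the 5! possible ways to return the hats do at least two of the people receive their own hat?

Sum C(5,i)·!(5-i) for i = 2..5:
  i=2: C(5,2)·!3 = 10·2 = 20
  i=3: C(5,3)·!2 = 10·1 = 10
  i=4: C(5,4)·!1 = 5·0 = 0
  i=5: C(5,5)·!0 = 1·1 = 1
Total = 31.

31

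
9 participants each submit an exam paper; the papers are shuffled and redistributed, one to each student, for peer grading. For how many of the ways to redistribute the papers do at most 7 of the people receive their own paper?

Sum C(9,i)·!(9-i) for i = 0..7:
  i=0: C(9,0)·!9 = 1·133496 = 133496
  i=1: C(9,1)·!8 = 9·14833 = 133497
  i=2: C(9,2)·!7 = 36·1854 = 66744
  i=3: C(9,3)·!6 = 84·265 = 22260
  i=4: C(9,4)·!5 = 126·44 = 5544
  i=5: C(9,5)·!4 = 126·9 = 1134
  i=6: C(9,6)·!3 = 84·2 = 168
  i=7: C(9,7)·!2 = 36·1 = 36
Total = 362879.

362879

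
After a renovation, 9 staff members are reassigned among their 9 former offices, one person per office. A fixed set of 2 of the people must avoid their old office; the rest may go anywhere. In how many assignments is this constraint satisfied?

287280

Let A_j be the event that the j-th constrained one is fixed. By inclusion-exclusion over the 2 events:
Σ_{j=0}^{2} (-1)^j C(2,j)(9-j)!
= C(2,0)·9! - C(2,1)·8! + C(2,2)·7!
= 362880 - 80640 + 5040
= 287280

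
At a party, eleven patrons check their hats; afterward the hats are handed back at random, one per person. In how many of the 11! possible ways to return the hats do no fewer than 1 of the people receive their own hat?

25232230

Sum C(11,i)·!(11-i) for i = 1..11:
  i=1: C(11,1)·!10 = 11·1334961 = 14684571
  i=2: C(11,2)·!9 = 55·133496 = 7342280
  i=3: C(11,3)·!8 = 165·14833 = 2447445
  i=4: C(11,4)·!7 = 330·1854 = 611820
  i=5: C(11,5)·!6 = 462·265 = 122430
  i=6: C(11,6)·!5 = 462·44 = 20328
  i=7: C(11,7)·!4 = 330·9 = 2970
  i=8: C(11,8)·!3 = 165·2 = 330
  i=9: C(11,9)·!2 = 55·1 = 55
  i=10: C(11,10)·!1 = 11·0 = 0
  i=11: C(11,11)·!0 = 1·1 = 1
Total = 25232230.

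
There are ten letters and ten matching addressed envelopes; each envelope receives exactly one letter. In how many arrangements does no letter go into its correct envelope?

1334961

The number of derangements of 10 is !10 = Σ_{k=0}^{10} (-1)^k·10!/k!
= 10! - 10!/1! + 10!/2! - 10!/3! + 10!/4! - 10!/5! + 10!/6! - 10!/7! + 10!/8! - 10!/9! + 10!/10!
= 3628800 - 3628800 + 1814400 - 604800 + 151200 - 30240 + 5040 - 720 + 90 - 10 + 1
= 1334961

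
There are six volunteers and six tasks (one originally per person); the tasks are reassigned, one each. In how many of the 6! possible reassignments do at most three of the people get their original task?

Sum C(6,i)·!(6-i) for i = 0..3:
  i=0: C(6,0)·!6 = 1·265 = 265
  i=1: C(6,1)·!5 = 6·44 = 264
  i=2: C(6,2)·!4 = 15·9 = 135
  i=3: C(6,3)·!3 = 20·2 = 40
Total = 704.

704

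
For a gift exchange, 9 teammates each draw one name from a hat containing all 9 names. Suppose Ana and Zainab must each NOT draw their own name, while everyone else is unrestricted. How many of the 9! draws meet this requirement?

287280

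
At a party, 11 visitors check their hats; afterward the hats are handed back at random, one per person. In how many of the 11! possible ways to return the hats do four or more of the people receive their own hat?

757934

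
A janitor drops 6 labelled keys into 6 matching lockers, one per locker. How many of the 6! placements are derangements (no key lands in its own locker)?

The number of derangements of 6 is !6 = Σ_{k=0}^{6} (-1)^k·6!/k!
= 6! - 6!/1! + 6!/2! - 6!/3! + 6!/4! - 6!/5! + 6!/6!
= 720 - 720 + 360 - 120 + 30 - 6 + 1
= 265

265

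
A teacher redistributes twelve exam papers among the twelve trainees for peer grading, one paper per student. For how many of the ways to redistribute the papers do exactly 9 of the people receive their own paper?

440

Choose which 9 of the 12 are fixed: C(12,9) = 220.
The other 3 form a derangement: !3 = 2.
Total: 220 × 2 = 440.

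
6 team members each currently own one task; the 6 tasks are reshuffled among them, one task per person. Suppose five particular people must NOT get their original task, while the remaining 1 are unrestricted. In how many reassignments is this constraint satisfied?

Inclusion-exclusion on the 5 forbidden self-matches:
Σ_{j=0}^{5} (-1)^j C(5,j)(6-j)!
= C(5,0)·6! - C(5,1)·5! + C(5,2)·4! - C(5,3)·3! + C(5,4)·2! - C(5,5)·1!
= 720 - 600 + 240 - 60 + 10 - 1
= 309

309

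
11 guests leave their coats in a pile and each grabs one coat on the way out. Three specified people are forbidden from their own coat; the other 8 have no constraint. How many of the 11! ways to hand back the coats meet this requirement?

Let A_j be the event that the j-th constrained one is fixed. By inclusion-exclusion over the 3 events:
Σ_{j=0}^{3} (-1)^j C(3,j)(11-j)!
= C(3,0)·11! - C(3,1)·10! + C(3,2)·9! - C(3,3)·8!
= 39916800 - 10886400 + 1088640 - 40320
= 30078720

30078720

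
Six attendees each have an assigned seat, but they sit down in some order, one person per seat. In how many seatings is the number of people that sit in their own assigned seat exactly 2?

135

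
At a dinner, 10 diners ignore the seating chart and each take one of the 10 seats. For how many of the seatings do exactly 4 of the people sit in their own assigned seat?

Pick the 4 fixed positions: C(10,4) = 210 ways.
The remaining 6 must be deranged: !6 = 265.
Total: 210 × 265 = 55650.

55650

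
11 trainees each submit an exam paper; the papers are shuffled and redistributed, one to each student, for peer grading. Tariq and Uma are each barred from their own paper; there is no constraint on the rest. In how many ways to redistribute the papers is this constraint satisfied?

33022080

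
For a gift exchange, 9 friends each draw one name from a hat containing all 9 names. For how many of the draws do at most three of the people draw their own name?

355997

Sum C(9,i)·!(9-i) for i = 0..3:
  i=0: C(9,0)·!9 = 1·133496 = 133496
  i=1: C(9,1)·!8 = 9·14833 = 133497
  i=2: C(9,2)·!7 = 36·1854 = 66744
  i=3: C(9,3)·!6 = 84·265 = 22260
Total = 355997.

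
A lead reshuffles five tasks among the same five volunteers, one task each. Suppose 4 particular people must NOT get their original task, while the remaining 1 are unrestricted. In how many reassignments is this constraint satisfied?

53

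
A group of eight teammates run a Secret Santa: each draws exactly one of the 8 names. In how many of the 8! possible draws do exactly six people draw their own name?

28

Choose which 6 of the 8 are fixed: C(8,6) = 28.
The remaining 2 must be deranged: !2 = 1.
Total: 28 × 1 = 28.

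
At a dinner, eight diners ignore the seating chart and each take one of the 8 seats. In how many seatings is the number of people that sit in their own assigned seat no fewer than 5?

# with exactly i fixed is C(8,i)·!(8-i); sum over i=5..8:
  i=5: C(8,5)·!3 = 56·2 = 112
  i=6: C(8,6)·!2 = 28·1 = 28
  i=7: C(8,7)·!1 = 8·0 = 0
  i=8: C(8,8)·!0 = 1·1 = 1
Total = 141.

141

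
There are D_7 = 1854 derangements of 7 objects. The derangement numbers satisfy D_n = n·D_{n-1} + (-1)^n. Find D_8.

14833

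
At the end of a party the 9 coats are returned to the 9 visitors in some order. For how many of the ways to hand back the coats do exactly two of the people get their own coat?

Choose which 2 of the 9 are fixed: C(9,2) = 36.
The remaining 7 must be deranged: !7 = 1854.
Total: 36 × 1854 = 66744.

66744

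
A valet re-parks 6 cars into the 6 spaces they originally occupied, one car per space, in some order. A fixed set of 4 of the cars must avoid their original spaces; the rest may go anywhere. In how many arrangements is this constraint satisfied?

362

Inclusion-exclusion on the 4 forbidden self-matches:
Σ_{j=0}^{4} (-1)^j C(4,j)(6-j)!
= C(4,0)·6! - C(4,1)·5! + C(4,2)·4! - C(4,3)·3! + C(4,4)·2!
= 720 - 480 + 144 - 24 + 2
= 362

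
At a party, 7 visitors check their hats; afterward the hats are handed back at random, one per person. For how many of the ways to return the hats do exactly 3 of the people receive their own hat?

Pick the 3 fixed positions: C(7,3) = 35 ways.
The remaining 4 must be deranged: !4 = 9.
Total: 35 × 9 = 315.

315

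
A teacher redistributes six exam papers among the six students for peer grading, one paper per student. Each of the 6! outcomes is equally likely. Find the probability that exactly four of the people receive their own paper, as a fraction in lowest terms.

1/48

Favorable outcomes: C(6,4)·!2 = 15·1 = 15.
Total outcomes: 6! = 720.
Probability = 15/720 = 1/48.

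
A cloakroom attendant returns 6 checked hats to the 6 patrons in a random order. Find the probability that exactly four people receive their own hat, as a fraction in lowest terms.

1/48

Favorable outcomes: C(6,4)·!2 = 15·1 = 15.
Total outcomes: 6! = 720.
Probability = 15/720 = 1/48.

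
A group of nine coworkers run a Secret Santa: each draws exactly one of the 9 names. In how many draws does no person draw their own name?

133496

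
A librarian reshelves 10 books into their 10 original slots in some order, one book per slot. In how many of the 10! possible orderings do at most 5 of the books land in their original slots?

3626624

# with exactly i fixed is C(10,i)·!(10-i); sum over i=0..5:
  i=0: C(10,0)·!10 = 1·1334961 = 1334961
  i=1: C(10,1)·!9 = 10·133496 = 1334960
  i=2: C(10,2)·!8 = 45·14833 = 667485
  i=3: C(10,3)·!7 = 120·1854 = 222480
  i=4: C(10,4)·!6 = 210·265 = 55650
  i=5: C(10,5)·!5 = 252·44 = 11088
Total = 3626624.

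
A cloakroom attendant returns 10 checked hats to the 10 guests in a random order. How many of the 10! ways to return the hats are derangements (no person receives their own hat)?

1334961

Recurrence: !10 = 9·(!9 + !8).
!10 = 9·(133496 + 14833) = 9·148329 = 1334961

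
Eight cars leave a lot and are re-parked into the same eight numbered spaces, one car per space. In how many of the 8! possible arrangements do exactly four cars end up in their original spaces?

Choose which 4 of the 8 are fixed: C(8,4) = 70.
The remaining 4 must be deranged: !4 = 9.
Total: 70 × 9 = 630.

630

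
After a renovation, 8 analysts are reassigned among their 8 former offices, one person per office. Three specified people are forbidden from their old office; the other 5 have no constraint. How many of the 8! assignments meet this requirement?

27240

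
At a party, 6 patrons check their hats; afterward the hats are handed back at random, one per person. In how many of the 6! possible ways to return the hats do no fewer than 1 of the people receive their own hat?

Sum C(6,i)·!(6-i) for i = 1..6:
  i=1: C(6,1)·!5 = 6·44 = 264
  i=2: C(6,2)·!4 = 15·9 = 135
  i=3: C(6,3)·!3 = 20·2 = 40
  i=4: C(6,4)·!2 = 15·1 = 15
  i=5: C(6,5)·!1 = 6·0 = 0
  i=6: C(6,6)·!0 = 1·1 = 1
Total = 455.

455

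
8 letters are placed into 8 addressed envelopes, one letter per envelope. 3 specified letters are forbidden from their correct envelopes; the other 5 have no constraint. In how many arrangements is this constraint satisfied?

27240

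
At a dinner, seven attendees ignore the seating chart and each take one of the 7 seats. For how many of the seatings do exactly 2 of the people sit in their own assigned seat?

924

Choose which 2 of the 7 are fixed: C(7,2) = 21.
The other 5 form a derangement: !5 = 44.
Total: 21 × 44 = 924.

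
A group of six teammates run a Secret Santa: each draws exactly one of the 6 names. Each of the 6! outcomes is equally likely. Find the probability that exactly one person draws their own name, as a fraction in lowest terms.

Favorable outcomes: C(6,1)·!5 = 6·44 = 264.
Total outcomes: 6! = 720.
Probability = 264/720 = 11/30.

11/30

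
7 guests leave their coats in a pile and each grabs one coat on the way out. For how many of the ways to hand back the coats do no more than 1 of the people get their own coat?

3709

# with exactly i fixed is C(7,i)·!(7-i); sum over i=0..1:
  i=0: C(7,0)·!7 = 1·1854 = 1854
  i=1: C(7,1)·!6 = 7·265 = 1855
Total = 3709.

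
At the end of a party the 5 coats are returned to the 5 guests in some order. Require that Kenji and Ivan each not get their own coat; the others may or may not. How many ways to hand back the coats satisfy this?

78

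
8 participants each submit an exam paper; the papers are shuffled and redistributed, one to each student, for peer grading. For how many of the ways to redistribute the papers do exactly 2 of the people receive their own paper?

Pick the 2 fixed positions: C(8,2) = 28 ways.
The remaining 6 must be deranged: !6 = 265.
Total: 28 × 265 = 7420.

7420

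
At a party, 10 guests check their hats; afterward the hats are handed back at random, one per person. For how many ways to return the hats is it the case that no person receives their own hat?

Recurrence: !10 = 9·(!9 + !8).
!10 = 9·(133496 + 14833) = 9·148329 = 1334961

1334961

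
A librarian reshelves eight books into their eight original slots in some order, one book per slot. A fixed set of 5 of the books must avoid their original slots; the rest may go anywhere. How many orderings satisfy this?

21234

Let A_j be the event that the j-th constrained one is fixed. By inclusion-exclusion over the 5 events:
Σ_{j=0}^{5} (-1)^j C(5,j)(8-j)!
= C(5,0)·8! - C(5,1)·7! + C(5,2)·6! - C(5,3)·5! + C(5,4)·4! - C(5,5)·3!
= 40320 - 25200 + 7200 - 1200 + 120 - 6
= 21234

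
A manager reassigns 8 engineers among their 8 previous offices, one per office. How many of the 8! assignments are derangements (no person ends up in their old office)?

14833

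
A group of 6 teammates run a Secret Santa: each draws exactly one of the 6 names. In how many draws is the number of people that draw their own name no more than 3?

Sum C(6,i)·!(6-i) for i = 0..3:
  i=0: C(6,0)·!6 = 1·265 = 265
  i=1: C(6,1)·!5 = 6·44 = 264
  i=2: C(6,2)·!4 = 15·9 = 135
  i=3: C(6,3)·!3 = 20·2 = 40
Total = 704.

704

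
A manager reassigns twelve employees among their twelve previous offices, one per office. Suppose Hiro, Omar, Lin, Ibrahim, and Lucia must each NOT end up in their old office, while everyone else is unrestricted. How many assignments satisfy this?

Inclusion-exclusion on the 5 forbidden self-matches:
Σ_{j=0}^{5} (-1)^j C(5,j)(12-j)!
= C(5,0)·12! - C(5,1)·11! + C(5,2)·10! - C(5,3)·9! + C(5,4)·8! - C(5,5)·7!
= 479001600 - 199584000 + 36288000 - 3628800 + 201600 - 5040
= 312273360

312273360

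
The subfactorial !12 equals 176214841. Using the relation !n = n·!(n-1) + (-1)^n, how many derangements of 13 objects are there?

!13 = 13·176214841 - 1 = 2290792932.

2290792932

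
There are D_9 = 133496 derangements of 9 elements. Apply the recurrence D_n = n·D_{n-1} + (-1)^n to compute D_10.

1334961

D_10 = 10·133496 + 1 = 1334961.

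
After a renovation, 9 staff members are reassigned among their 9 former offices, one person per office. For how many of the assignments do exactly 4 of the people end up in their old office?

5544

Pick the 4 fixed positions: C(9,4) = 126 ways.
The other 5 form a derangement: !5 = 44.
Total: 126 × 44 = 5544.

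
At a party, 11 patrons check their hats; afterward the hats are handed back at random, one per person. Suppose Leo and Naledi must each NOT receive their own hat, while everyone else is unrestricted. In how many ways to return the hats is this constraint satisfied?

33022080

Let A_j be the event that the j-th constrained one is fixed. By inclusion-exclusion over the 2 events:
Σ_{j=0}^{2} (-1)^j C(2,j)(11-j)!
= C(2,0)·11! - C(2,1)·10! + C(2,2)·9!
= 39916800 - 7257600 + 362880
= 33022080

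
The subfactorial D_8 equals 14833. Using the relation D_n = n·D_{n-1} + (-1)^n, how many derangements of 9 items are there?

D_9 = 9·14833 - 1 = 133496.

133496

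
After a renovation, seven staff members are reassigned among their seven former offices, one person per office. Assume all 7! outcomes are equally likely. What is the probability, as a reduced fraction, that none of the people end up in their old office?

Favorable outcomes: !7 = 1854.
Total outcomes: 7! = 5040.
Probability = 1854/5040 = 103/280.

103/280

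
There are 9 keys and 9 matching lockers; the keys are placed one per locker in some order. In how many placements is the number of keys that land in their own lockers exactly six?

168

Choose which 6 of the 9 are fixed: C(9,6) = 84.
The other 3 form a derangement: !3 = 2.
Total: 84 × 2 = 168.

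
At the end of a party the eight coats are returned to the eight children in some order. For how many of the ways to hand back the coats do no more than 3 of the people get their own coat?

# with exactly i fixed is C(8,i)·!(8-i); sum over i=0..3:
  i=0: C(8,0)·!8 = 1·14833 = 14833
  i=1: C(8,1)·!7 = 8·1854 = 14832
  i=2: C(8,2)·!6 = 28·265 = 7420
  i=3: C(8,3)·!5 = 56·44 = 2464
Total = 39549.

39549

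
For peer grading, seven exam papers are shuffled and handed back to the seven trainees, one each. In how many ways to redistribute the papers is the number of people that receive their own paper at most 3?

4948

Sum C(7,i)·!(7-i) for i = 0..3:
  i=0: C(7,0)·!7 = 1·1854 = 1854
  i=1: C(7,1)·!6 = 7·265 = 1855
  i=2: C(7,2)·!5 = 21·44 = 924
  i=3: C(7,3)·!4 = 35·9 = 315
Total = 4948.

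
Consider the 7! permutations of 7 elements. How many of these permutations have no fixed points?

!7 is the nearest integer to 7!/e.
7! = 5040, and 5040/e ≈ 1854.11, so !7 = 1854.

1854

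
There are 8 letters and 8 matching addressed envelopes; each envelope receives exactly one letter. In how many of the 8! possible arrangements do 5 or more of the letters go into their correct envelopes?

141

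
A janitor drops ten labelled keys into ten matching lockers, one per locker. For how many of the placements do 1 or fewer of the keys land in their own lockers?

# with exactly i fixed is C(10,i)·!(10-i); sum over i=0..1:
  i=0: C(10,0)·!10 = 1·1334961 = 1334961
  i=1: C(10,1)·!9 = 10·133496 = 1334960
Total = 2669921.

2669921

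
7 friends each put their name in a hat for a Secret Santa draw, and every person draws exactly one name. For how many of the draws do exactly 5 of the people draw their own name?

21

Pick the 5 fixed positions: C(7,5) = 21 ways.
The remaining 2 must be deranged: !2 = 1.
Total: 21 × 1 = 21.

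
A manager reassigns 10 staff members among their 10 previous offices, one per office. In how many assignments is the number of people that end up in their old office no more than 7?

Sum C(10,i)·!(10-i) for i = 0..7:
  i=0: C(10,0)·!10 = 1·1334961 = 1334961
  i=1: C(10,1)·!9 = 10·133496 = 1334960
  i=2: C(10,2)·!8 = 45·14833 = 667485
  i=3: C(10,3)·!7 = 120·1854 = 222480
  i=4: C(10,4)·!6 = 210·265 = 55650
  i=5: C(10,5)·!5 = 252·44 = 11088
  i=6: C(10,6)·!4 = 210·9 = 1890
  i=7: C(10,7)·!3 = 120·2 = 240
Total = 3628754.

3628754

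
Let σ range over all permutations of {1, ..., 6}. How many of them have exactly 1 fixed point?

264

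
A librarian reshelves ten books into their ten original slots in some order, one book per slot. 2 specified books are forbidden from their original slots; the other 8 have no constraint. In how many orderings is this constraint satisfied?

2943360

Inclusion-exclusion on the 2 forbidden self-matches:
Σ_{j=0}^{2} (-1)^j C(2,j)(10-j)!
= C(2,0)·10! - C(2,1)·9! + C(2,2)·8!
= 3628800 - 725760 + 40320
= 2943360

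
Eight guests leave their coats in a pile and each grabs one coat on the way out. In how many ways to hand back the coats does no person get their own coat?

14833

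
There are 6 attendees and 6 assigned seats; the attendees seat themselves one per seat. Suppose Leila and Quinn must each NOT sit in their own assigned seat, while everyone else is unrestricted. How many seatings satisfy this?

Inclusion-exclusion on the 2 forbidden self-matches:
Σ_{j=0}^{2} (-1)^j C(2,j)(6-j)!
= C(2,0)·6! - C(2,1)·5! + C(2,2)·4!
= 720 - 240 + 24
= 504

504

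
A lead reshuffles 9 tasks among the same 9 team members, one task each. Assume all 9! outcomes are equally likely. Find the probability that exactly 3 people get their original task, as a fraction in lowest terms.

53/864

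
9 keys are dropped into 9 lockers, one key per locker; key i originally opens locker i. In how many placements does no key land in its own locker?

By inclusion-exclusion, !9 = Σ (-1)^k · 9!/k! for k=0..9
= 9! - 9!/1! + 9!/2! - 9!/3! + 9!/4! - 9!/5! + 9!/6! - 9!/7! + 9!/8! - 9!/9!
= 362880 - 362880 + 181440 - 60480 + 15120 - 3024 + 504 - 72 + 9 - 1
= 133496

133496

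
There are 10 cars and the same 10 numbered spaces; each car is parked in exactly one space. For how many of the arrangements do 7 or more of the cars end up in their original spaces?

# with exactly i fixed is C(10,i)·!(10-i); sum over i=7..10:
  i=7: C(10,7)·!3 = 120·2 = 240
  i=8: C(10,8)·!2 = 45·1 = 45
  i=9: C(10,9)·!1 = 10·0 = 0
  i=10: C(10,10)·!0 = 1·1 = 1
Total = 286.

286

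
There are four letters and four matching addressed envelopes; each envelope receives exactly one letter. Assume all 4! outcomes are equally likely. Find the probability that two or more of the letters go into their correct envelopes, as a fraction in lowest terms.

7/24

Favorable outcomes: Σ_{i≥2} C(4,i)·!(4-i) = 6·1 + 4·0 + 1·1 = 7.
Total outcomes: 4! = 24.
Probability = 7/24 = 7/24.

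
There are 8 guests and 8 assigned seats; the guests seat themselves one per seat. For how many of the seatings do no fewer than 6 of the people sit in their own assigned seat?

29

Sum C(8,i)·!(8-i) for i = 6..8:
  i=6: C(8,6)·!2 = 28·1 = 28
  i=7: C(8,7)·!1 = 8·0 = 0
  i=8: C(8,8)·!0 = 1·1 = 1
Total = 29.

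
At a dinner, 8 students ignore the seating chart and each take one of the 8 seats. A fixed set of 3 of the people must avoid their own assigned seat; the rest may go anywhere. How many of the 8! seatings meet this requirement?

Let A_j be the event that the j-th constrained one is fixed. By inclusion-exclusion over the 3 events:
Σ_{j=0}^{3} (-1)^j C(3,j)(8-j)!
= C(3,0)·8! - C(3,1)·7! + C(3,2)·6! - C(3,3)·5!
= 40320 - 15120 + 2160 - 120
= 27240

27240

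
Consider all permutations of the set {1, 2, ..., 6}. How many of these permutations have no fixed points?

The number of derangements of 6 is !6 = Σ_{k=0}^{6} (-1)^k·6!/k!
= 6! - 6!/1! + 6!/2! - 6!/3! + 6!/4! - 6!/5! + 6!/6!
= 720 - 720 + 360 - 120 + 30 - 6 + 1
= 265

265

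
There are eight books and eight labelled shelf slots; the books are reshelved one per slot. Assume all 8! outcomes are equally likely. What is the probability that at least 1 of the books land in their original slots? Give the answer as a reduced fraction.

3641/5760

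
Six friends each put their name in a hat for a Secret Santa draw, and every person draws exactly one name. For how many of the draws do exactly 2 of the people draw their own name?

Pick the 2 fixed positions: C(6,2) = 15 ways.
The other 4 form a derangement: !4 = 9.
Total: 15 × 9 = 135.

135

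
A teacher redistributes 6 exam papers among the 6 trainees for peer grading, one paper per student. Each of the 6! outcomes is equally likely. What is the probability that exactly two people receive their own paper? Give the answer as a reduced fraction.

Favorable outcomes: C(6,2)·!4 = 15·9 = 135.
Total outcomes: 6! = 720.
Probability = 135/720 = 3/16.

3/16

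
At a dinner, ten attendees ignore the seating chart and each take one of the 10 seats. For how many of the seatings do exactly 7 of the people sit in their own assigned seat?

Pick the 7 fixed positions: C(10,7) = 120 ways.
The other 3 form a derangement: !3 = 2.
Total: 120 × 2 = 240.

240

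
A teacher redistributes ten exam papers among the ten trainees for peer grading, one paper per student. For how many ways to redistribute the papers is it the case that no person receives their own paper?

1334961

!10 is the nearest integer to 10!/e.
10! = 3628800, and 3628800/e ≈ 1334960.92, so !10 = 1334961.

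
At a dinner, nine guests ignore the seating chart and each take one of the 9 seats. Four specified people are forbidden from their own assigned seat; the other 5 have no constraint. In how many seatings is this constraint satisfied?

229080

Let A_j be the event that the j-th constrained one is fixed. By inclusion-exclusion over the 4 events:
Σ_{j=0}^{4} (-1)^j C(4,j)(9-j)!
= C(4,0)·9! - C(4,1)·8! + C(4,2)·7! - C(4,3)·6! + C(4,4)·5!
= 362880 - 161280 + 30240 - 2880 + 120
= 229080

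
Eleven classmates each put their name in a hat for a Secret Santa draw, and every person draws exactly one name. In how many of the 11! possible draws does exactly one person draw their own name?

Pick the single fixed position: C(11,1) = 11 ways.
The remaining 10 must be deranged: !10 = 1334961.
Total: 11 × 1334961 = 14684571.

14684571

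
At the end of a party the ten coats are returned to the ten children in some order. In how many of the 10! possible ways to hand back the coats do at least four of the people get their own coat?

68914

Sum C(10,i)·!(10-i) for i = 4..10:
  i=4: C(10,4)·!6 = 210·265 = 55650
  i=5: C(10,5)·!5 = 252·44 = 11088
  i=6: C(10,6)·!4 = 210·9 = 1890
  i=7: C(10,7)·!3 = 120·2 = 240
  i=8: C(10,8)·!2 = 45·1 = 45
  i=9: C(10,9)·!1 = 10·0 = 0
  i=10: C(10,10)·!0 = 1·1 = 1
Total = 68914.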